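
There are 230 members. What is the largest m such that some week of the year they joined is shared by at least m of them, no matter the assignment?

There are 52 possible values for week of the year they joined. With 230 members and 52 categories, by pigeonhole: ceiling(230/52).

Final answer: 5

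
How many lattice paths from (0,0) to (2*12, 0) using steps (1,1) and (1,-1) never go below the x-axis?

Total monotonic paths to (12,12): C(24,12) = 2704156.
Paths that cross above y=x (reflection bijection): C(24,13) = 2496144.
Valid Dyck paths: 2704156 - 2496144.
(These counts are the Catalan numbers.)

Final answer: C_{12} = 208012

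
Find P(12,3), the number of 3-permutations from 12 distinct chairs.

P(12,3) = 12!/(12-3)! = 12!/9!.

Final answer: P(12,3) = 1320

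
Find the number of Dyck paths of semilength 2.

Total monotonic paths to (2,2): C(4,2) = 6.
Paths that cross above y=x (reflection bijection): C(4,3) = 4.
Valid Dyck paths: 6 - 4.
(These counts are the Catalan numbers.)

Final answer: C_{2} = 2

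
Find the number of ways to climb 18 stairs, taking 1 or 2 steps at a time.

Let f(n) count the ways. The last step is size 1 or 2, so f(n) = f(n-1) + f(n-2) with f(1)=1, f(2)=2.
Building up term by term: f(1)=1, f(2)=2, f(3)=3, f(4)=5, f(5)=8, f(6)=13, f(7)=21, f(8)=34, f(9)=55, f(10)=89, f(11)=144, f(12)=233, f(13)=377, f(14)=610, f(15)=987, f(16)=1597, f(17)=2584, f(18)=4181.

Final answer: 4181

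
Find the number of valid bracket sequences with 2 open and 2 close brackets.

The structures are counted by the Catalan number C_n. Here n = 2 (pairs).
Using C_0 = 1 and C_(k+1) = C_k x 2(2k+1)/(k+2), build up term by term: C_1=1, C_2=2.

Final answer: C_{2} = 2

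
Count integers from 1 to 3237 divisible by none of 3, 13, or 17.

|div by 3|=1079, |div by 13|=249, |div by 17|=190.
|div by 3&13|=83, |div by 3&17|=63, |div by 13&17|=14, |div by all|=4.
By inclusion-exclusion, divisible by at least one: 1079+249+190-83-63-14+4 = 1362.
Not divisible by any: 3237 - 1362.

Final answer: 1875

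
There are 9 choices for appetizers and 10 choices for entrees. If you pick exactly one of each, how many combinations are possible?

By the multiplication principle: 9 x 10.

Final answer: 90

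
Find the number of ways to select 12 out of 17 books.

C(17,12) = 17!/(12! x 5!).

Final answer: \binom{17}{12} = 6188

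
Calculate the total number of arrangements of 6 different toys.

The number of ways to arrange 6 distinct objects is 6!.

Final answer: 6! = 720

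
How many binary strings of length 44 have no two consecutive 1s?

Let a(n) count valid strings. If the last bit is 0 the prefix is any valid string of length n-1; if it is 1 the string must end in 01 with a valid prefix of length n-2. So a(n) = a(n-1) + a(n-2), a(1)=2, a(2)=3.
Iterating the recurrence: a(1)=2, a(2)=3, a(3)=5, a(4)=8, a(5)=13, a(6)=21, a(7)=34, a(8)=55, a(9)=89, a(10)=144, a(11)=233, a(12)=377, a(13)=610, a(14)=987, a(15)=1597, a(16)=2584, a(17)=4181, a(18)=6765, a(19)=10946, a(20)=17711, a(21)=28657, a(22)=46368, a(23)=75025, a(24)=121393, a(25)=196418, a(26)=317811, a(27)=514229, a(28)=832040, a(29)=1346269, a(30)=2178309, a(31)=3524578, a(32)=5702887, a(33)=9227465, a(34)=14930352, a(35)=24157817, a(36)=39088169, a(37)=63245986, a(38)=102334155, a(39)=165580141, a(40)=267914296, a(41)=433494437, a(42)=701408733, a(43)=1134903170, a(44)=1836311903.

Final answer: 1836311903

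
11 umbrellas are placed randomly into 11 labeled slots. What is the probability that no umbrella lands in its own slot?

D(n) = (n-1)(D(n-1) + D(n-2)), D(0)=1, D(1)=0.
Building up: D(2)=1, D(3)=2, D(4)=9, D(5)=44, D(6)=265, D(7)=1854, D(8)=14833, D(9)=133496, D(10)=1334961, D(11)=14684570.
Total arrangements: 11! = 39916800.
Probability = D(11)/11! = 1468457/3991680.

Final answer: D(11)/11! = 14684570/39916800 = 0.367879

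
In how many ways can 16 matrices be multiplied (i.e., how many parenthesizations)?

This is a standard Catalan-number count: the answer is C_n. Here n = 16 - 1 = 15.
Using C_0 = 1 and C_(k+1) = C_k x 2(2k+1)/(k+2), build up term by term: C_1=1, C_2=2, C_3=5, C_4=14, C_5=42, C_6=132, C_7=429, C_8=1430, C_9=4862, C_10=16796, C_11=58786, C_12=208012, C_13=742900, C_14=2674440, C_15=9694845.

Final answer: C_{15} = 9694845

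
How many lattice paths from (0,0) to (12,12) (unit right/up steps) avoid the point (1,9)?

Total paths to (12,12): C(24,12) = 2704156.
Paths through (1,9): C(10,9) x C(14,3) = 3640.
Avoiding (1,9): 2704156 - 3640.

Final answer: 2700516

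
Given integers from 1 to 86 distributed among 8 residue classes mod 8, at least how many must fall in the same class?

By pigeonhole with 86 objects and 8 categories: ceiling(86/8).

Final answer: 11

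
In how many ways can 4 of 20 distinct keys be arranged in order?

P(20,4) = 20!/(20-4)! = 20!/16!.

Final answer: P(20,4) = 116280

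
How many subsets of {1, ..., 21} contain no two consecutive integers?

Let a(n) count such subsets of {1, ..., n}. Either n is excluded (a(n-1) ways) or n is included, forcing n-1 out (a(n-2) ways), so a(n) = a(n-1) + a(n-2) with a(1)=2, a(2)=3.
Iterating the recurrence: a(1)=2, a(2)=3, a(3)=5, a(4)=8, a(5)=13, a(6)=21, a(7)=34, a(8)=55, a(9)=89, a(10)=144, a(11)=233, a(12)=377, a(13)=610, a(14)=987, a(15)=1597, a(16)=2584, a(17)=4181, a(18)=6765, a(19)=10946, a(20)=17711, a(21)=28657.

Final answer: 28657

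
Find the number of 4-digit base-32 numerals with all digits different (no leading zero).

First digit: 31 (nonzero). Second: 31 (not first). Third: 30, etc.
Total: 31 x 31 x 30 x 29.

Final answer: 836070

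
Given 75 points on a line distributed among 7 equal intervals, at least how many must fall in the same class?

By pigeonhole with 75 objects and 7 categories: ceiling(75/7).

Final answer: 11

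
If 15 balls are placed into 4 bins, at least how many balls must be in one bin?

By the pigeonhole principle: ceiling(15/4).

Final answer: 4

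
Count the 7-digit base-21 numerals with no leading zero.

These are the integers in [21^6, 21^7), so the count is 21^7 - 21^6 = 20 x 21^6.

Final answer: 1715322420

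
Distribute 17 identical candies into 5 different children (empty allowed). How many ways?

Stars and bars: C(n+k-1, k-1) = C(21,4).

Final answer: C(21,4) = 5985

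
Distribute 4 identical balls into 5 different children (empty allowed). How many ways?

Stars and bars: C(n+k-1, k-1) = C(8,4).

Final answer: C(8,4) = 70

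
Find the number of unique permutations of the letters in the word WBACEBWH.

Letters (A:1, B:2, C:1, E:1, H:1, W:2). Total letters: 8.
Permutations = 8!/(2! x 2!).

Final answer: 10080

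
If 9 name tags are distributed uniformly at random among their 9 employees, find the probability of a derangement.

D(n) = (n-1)(D(n-1) + D(n-2)), D(0)=1, D(1)=0.
Building up: D(2)=1, D(3)=2, D(4)=9, D(5)=44, D(6)=265, D(7)=1854, D(8)=14833, D(9)=133496.
Total arrangements: 9! = 362880.
Probability = D(9)/9! = 16687/45360.

Final answer: D(9)/9! = 133496/362880 = 0.367879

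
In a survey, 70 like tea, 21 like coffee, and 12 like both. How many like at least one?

|A union B| = |A| + |B| - |A intersect B| = 70 + 21 - 12.

Final answer: 79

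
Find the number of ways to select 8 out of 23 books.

C(23,8) = 23!/(8! x (23-8)!).

Final answer: C(23,8) = 490314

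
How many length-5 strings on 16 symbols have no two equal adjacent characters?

Let g(n) count such strings. g(1) = 16, and each valid string of length n-1 extends in 15 ways (any symbol but the last), so g(n) = 15 g(n-1).
Total: g(5) = 16 x 15^4.

Final answer: 16 x 15^{4} = 810000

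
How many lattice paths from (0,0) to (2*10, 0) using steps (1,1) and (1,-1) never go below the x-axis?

Total monotonic paths to (10,10): C(20,10) = 184756.
Reflecting each bad path at its first crossing gives a bijection with paths to (9,11): C(20,11) = 167960.
Valid Dyck paths: 184756 - 167960.
(Check: C(20,10) - C(20,11) = C(20,10)/11, the Catalan number C_{10}.)

Final answer: C_{10} = 16796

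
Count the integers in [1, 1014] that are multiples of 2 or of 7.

Multiples of 2: 507. Multiples of 7: 144. Of both (lcm=14): 72.
By inclusion-exclusion: 507 + 144 - 72.

Final answer: 579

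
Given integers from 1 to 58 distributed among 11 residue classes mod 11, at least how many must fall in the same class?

By pigeonhole with 58 objects and 11 categories: ceiling(58/11).

Final answer: 6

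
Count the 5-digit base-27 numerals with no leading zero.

In base 27, the leading digit has 26 choices (1..26); each of the remaining 4 digits has 27 choices.
Total: 26 x 27^4.

Final answer: 13817466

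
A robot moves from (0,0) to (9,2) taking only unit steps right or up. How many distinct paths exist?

Each path has 9 right steps and 2 up steps in some order (11 steps total).
Choose which 2 of the 11 steps are up: C(11,2).

Final answer: C(11,2) = 55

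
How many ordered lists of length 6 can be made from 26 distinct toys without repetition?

P(26,6) = 26!/(26-6)! = 26!/20!.

Final answer: P(26,6) = 165765600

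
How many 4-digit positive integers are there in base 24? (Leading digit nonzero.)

These are the integers in [24^3, 24^4), so the count is 24^4 - 24^3 = 23 x 24^3.

Final answer: 317952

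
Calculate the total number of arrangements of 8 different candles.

The number of ways to arrange 8 distinct objects is 8!.

Final answer: 8! = 40320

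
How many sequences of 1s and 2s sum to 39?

Let f(n) count the ways. The last step is size 1 or 2, so f(n) = f(n-1) + f(n-2) with f(1)=1, f(2)=2.
Building up term by term: f(1)=1, f(2)=2, f(3)=3, f(4)=5, f(5)=8, f(6)=13, f(7)=21, f(8)=34, f(9)=55, f(10)=89, f(11)=144, f(12)=233, f(13)=377, f(14)=610, f(15)=987, f(16)=1597, f(17)=2584, f(18)=4181, f(19)=6765, f(20)=10946, f(21)=17711, f(22)=28657, f(23)=46368, f(24)=75025, f(25)=121393, f(26)=196418, f(27)=317811, f(28)=514229, f(29)=832040, f(30)=1346269, f(31)=2178309, f(32)=3524578, f(33)=5702887, f(34)=9227465, f(35)=14930352, f(36)=24157817, f(37)=39088169, f(38)=63245986, f(39)=102334155.

Final answer: 102334155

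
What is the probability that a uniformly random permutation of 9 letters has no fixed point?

Use the recurrence D(n) = (n-1)(D(n-1) + D(n-2)) with D(0)=1, D(1)=0.
Building up: D(2)=1, D(3)=2, D(4)=9, D(5)=44, D(6)=265, D(7)=1854, D(8)=14833, D(9)=133496.
Total arrangements: 9! = 362880.
Probability = D(9)/9! = 16687/45360.

Final answer: D(9)/9! = 133496/362880 = 0.367879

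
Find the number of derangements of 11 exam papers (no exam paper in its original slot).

Use the recurrence D(n) = (n-1)(D(n-1) + D(n-2)) with D(0)=1, D(1)=0.
D(2) = 1 x (0 + 1) = 1
D(3) = 2 x (1 + 0) = 2
D(4) = 3 x (2 + 1) = 9
D(5) = 4 x (9 + 2) = 44
D(6) = 5 x (44 + 9) = 265
D(7) = 6 x (265 + 44) = 1854
D(8) = 7 x (1854 + 265) = 14833
D(9) = 8 x (14833 + 1854) = 133496
D(10) = 9 x (133496 + 14833) = 1334961
D(11) = 10 x (D(10) + D(9)) = 10 x (1334961 + 133496)

Final answer: D(11) = 14684570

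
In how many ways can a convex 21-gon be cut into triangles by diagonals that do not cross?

The structures are counted by the Catalan number C_n. Here n = 21 - 2 = 19.
C_n = C(2n,n) - C(2n,n+1), so C_{19} = C(38,19) - C(38,20) = 35345263800 - 33578000610.

Final answer: C_{19} = 1767263190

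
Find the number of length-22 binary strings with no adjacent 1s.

A valid string ends in 0 (append to any length-(n-1) valid string) or in 01 (append to any length-(n-2) valid string), so a(n) = a(n-1) + a(n-2) with a(1)=2, a(2)=3.
Iterating the recurrence: a(1)=2, a(2)=3, a(3)=5, a(4)=8, a(5)=13, a(6)=21, a(7)=34, a(8)=55, a(9)=89, a(10)=144, a(11)=233, a(12)=377, a(13)=610, a(14)=987, a(15)=1597, a(16)=2584, a(17)=4181, a(18)=6765, a(19)=10946, a(20)=17711, a(21)=28657, a(22)=46368.

Final answer: 46368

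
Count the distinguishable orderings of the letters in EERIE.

Letters (E:3, I:1, R:1). Total letters: 5.
Permutations = 5!/(3!).

Final answer: 20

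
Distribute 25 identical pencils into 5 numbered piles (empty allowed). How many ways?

Stars and bars: C(n+k-1, k-1) = C(29,4).

Final answer: C(29,4) = 23751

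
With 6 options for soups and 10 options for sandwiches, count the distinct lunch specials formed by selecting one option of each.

By the multiplication principle: 6 x 10.

Final answer: 60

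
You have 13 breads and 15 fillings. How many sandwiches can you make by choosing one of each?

By the multiplication principle: 13 x 15.

Final answer: 195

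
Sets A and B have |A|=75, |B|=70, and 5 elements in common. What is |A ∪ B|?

|A union B| = |A| + |B| - |A intersect B| = 75 + 70 - 5.

Final answer: 140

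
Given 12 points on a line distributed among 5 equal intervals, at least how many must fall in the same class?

By pigeonhole with 12 objects and 5 categories: ceiling(12/5).

Final answer: 3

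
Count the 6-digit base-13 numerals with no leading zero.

Leading digit: 12 options (nonzero). Other 5 digit(s): 13 options each.
Total: 12 x 13^5.

Final answer: 4455516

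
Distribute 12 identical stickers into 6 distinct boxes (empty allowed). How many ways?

Stars and bars: C(n+k-1, k-1) = C(17,5).

Final answer: C(17,5) = 6188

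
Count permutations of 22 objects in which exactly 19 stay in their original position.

Choose which 19 elements are fixed: C(22,19) = 1540.
Derange the remaining 3 using D(j) = (j-1)(D(j-1) + D(j-2)), D(0)=1, D(1)=0: D(2)=1, D(3)=2.
Total: 1540 x 2.

Final answer: C(22,19) D(3) = 3080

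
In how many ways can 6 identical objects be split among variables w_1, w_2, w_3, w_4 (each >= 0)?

Stars and bars with 6 stars and 3 bars:
C(6+4-1, 4-1) = C(9,3).

Final answer: C(9,3) = 84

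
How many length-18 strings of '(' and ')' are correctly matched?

The structures are counted by the Catalan number C_n. Here n = 9 (pairs).
C_n = C(2n,n) - C(2n,n+1), so C_{9} = C(18,9) - C(18,10) = 48620 - 43758.

Final answer: C_{9} = 4862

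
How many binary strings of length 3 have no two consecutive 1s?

Let a(n) count valid strings. If the last bit is 0 the prefix is any valid string of length n-1; if it is 1 the string must end in 01 with a valid prefix of length n-2. So a(n) = a(n-1) + a(n-2), a(1)=2, a(2)=3.
Iterating the recurrence: a(1)=2, a(2)=3, a(3)=5.

Final answer: 5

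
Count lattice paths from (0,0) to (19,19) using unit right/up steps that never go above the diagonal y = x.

Total monotonic paths to (19,19): C(38,19) = 35345263800.
A path is bad iff it touches y = x + 1; reflecting its initial segment maps bad paths bijectively onto all paths to (18,20), of which there are C(38,20) = 33578000610.
Valid Dyck paths: 35345263800 - 33578000610.
(Check: C(38,19) - C(38,20) = C(38,19)/20, the Catalan number C_{19}.)

Final answer: C_{19} = 1767263190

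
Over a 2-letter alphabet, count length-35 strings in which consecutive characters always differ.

Let g(n) count such strings. g(1) = 2, and each valid string of length n-1 extends in 1 ways (any symbol but the last), so g(n) = 1 g(n-1).
Total: g(35) = 2 x 1^34.

Final answer: 2 x 1^{34} = 2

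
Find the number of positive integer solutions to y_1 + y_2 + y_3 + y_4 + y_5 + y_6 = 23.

Substitute y'_i = y_i - 1 (so y'_i >= 0). Then sum y'_i = 23 - 6 = 17.
Stars and bars: C(17+6-1, 6-1) = C(22,5).

Final answer: C(22,5) = 26334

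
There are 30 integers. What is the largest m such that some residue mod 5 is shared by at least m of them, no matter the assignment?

There are 5 possible values for residue mod 5. With 30 integers and 5 categories, by pigeonhole: ceiling(30/5).

Final answer: 6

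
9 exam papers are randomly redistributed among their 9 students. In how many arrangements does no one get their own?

Use the recurrence D(n) = (n-1)(D(n-1) + D(n-2)) with D(0)=1, D(1)=0.
D(2) = 1 x (0 + 1) = 1
D(3) = 2 x (1 + 0) = 2
D(4) = 3 x (2 + 1) = 9
D(5) = 4 x (9 + 2) = 44
D(6) = 5 x (44 + 9) = 265
D(7) = 6 x (265 + 44) = 1854
D(8) = 7 x (1854 + 265) = 14833
D(9) = 8 x (D(8) + D(7)) = 8 x (14833 + 1854)

Final answer: D(9) = 133496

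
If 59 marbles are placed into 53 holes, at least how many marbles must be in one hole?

By the pigeonhole principle: ceiling(59/53).

Final answer: 2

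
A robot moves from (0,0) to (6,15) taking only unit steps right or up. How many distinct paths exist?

Each path has 6 right steps and 15 up steps in some order (21 steps total).
Choose which 15 of the 21 steps are up: C(21,15).

Final answer: C(21,15) = 54264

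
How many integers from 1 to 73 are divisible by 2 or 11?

Multiples of 2: 36. Multiples of 11: 6. Of both (lcm=22): 3.
By inclusion-exclusion: 36 + 6 - 3.

Final answer: 39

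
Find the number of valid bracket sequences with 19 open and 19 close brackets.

The structures are counted by the Catalan number C_n. Here n = 19 (pairs).
C_n = (2n)!/(n!(n+1)!), so C_{19} = 38!/(19! x 20!) = C(38,19)/20 = 35345263800/20.

Final answer: C_{19} = 1767263190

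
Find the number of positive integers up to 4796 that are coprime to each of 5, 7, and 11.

|div by 5|=959, |div by 7|=685, |div by 11|=436.
|div by 5&7|=137, |div by 5&11|=87, |div by 7&11|=62, |div by all|=12.
By inclusion-exclusion, divisible by at least one: 959+685+436-137-87-62+12 = 1806.
Not divisible by any: 4796 - 1806.

Final answer: 2990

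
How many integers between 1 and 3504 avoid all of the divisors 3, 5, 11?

|div by 3|=1168, |div by 5|=700, |div by 11|=318.
|div by 3&5|=233, |div by 3&11|=106, |div by 5&11|=63, |div by all|=21.
By inclusion-exclusion, divisible by at least one: 1168+700+318-233-106-63+21 = 1805.
Not divisible by any: 3504 - 1805.

Final answer: 1699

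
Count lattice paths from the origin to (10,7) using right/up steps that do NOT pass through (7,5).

Total paths to (10,7): C(17,7) = 19448.
Paths through (7,5): C(12,5) x C(5,2) = 7920.
Avoiding (7,5): 19448 - 7920.

Final answer: 11528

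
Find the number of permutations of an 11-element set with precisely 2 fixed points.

Choose which 2 elements are fixed: C(11,2) = 55.
Derange the remaining 9 using D(j) = (j-1)(D(j-1) + D(j-2)), D(0)=1, D(1)=0: D(2)=1, D(3)=2, D(4)=9, D(5)=44, D(6)=265, D(7)=1854, D(8)=14833, D(9)=133496.
Total: 55 x 133496.

Final answer: C(11,2) D(9) = 7342280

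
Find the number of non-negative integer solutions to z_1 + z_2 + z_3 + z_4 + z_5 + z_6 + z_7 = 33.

Stars and bars with 33 stars and 6 bars:
C(33+7-1, 7-1) = C(39,6).

Final answer: C(39,6) = 3262623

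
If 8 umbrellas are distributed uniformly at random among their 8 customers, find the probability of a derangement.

D(n) = (n-1)(D(n-1) + D(n-2)), D(0)=1, D(1)=0.
Building up: D(2)=1, D(3)=2, D(4)=9, D(5)=44, D(6)=265, D(7)=1854, D(8)=14833.
Total arrangements: 8! = 40320.
Probability = D(8)/8! = 2119/5760.

Final answer: D(8)/8! = 14833/40320 = 0.367882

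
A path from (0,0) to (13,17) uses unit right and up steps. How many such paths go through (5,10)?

Paths (0,0)->(5,10): C(15,10) = 3003.
Paths (5,10)->(13,17): C(15,7) = 6435.
By multiplication principle: 3003 x 6435.

Final answer: 19324305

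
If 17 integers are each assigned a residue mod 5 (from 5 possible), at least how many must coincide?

There are 5 possible values for residue mod 5. With 17 integers and 5 categories, by pigeonhole: ceiling(17/5).

Final answer: 4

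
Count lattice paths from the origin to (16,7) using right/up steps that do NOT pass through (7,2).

Total paths to (16,7): C(23,7) = 245157.
Paths through (7,2): C(9,2) x C(14,5) = 72072.
Avoiding (7,2): 245157 - 72072.

Final answer: 173085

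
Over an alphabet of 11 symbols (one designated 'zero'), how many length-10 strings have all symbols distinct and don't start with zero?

The leading digit has 10 choices (anything but zero); the next has 10 (anything but the first), then 9, and so on, one fewer each time.
Total: 10 x 10 x 9 x 8 x 7 x 6 x 5 x 4 x 3 x 2.

Final answer: 36288000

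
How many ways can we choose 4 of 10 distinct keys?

C(10,4) = 10!/(4! x 6!).

Final answer: \binom{10}{4} = 210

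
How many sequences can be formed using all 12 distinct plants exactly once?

The number of ways to arrange 12 distinct objects is 12!.

Final answer: 12! = 479001600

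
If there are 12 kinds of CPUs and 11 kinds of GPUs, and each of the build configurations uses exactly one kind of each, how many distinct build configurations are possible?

By the multiplication principle: 12 x 11.

Final answer: 132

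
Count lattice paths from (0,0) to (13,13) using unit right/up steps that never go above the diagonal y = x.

Total monotonic paths to (13,13): C(26,13) = 10400600.
Reflecting each bad path at its first crossing gives a bijection with paths to (12,14): C(26,14) = 9657700.
Valid Dyck paths: 10400600 - 9657700.
(These counts are the Catalan numbers.)

Final answer: C_{13} = 742900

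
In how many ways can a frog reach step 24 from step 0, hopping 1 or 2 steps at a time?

Let f(n) be the number of climbs. Removing the last move (1 or 2 steps) gives f(n) = f(n-1) + f(n-2); base cases f(1)=1, f(2)=2.
Building up term by term: f(1)=1, f(2)=2, f(3)=3, f(4)=5, f(5)=8, f(6)=13, f(7)=21, f(8)=34, f(9)=55, f(10)=89, f(11)=144, f(12)=233, f(13)=377, f(14)=610, f(15)=987, f(16)=1597, f(17)=2584, f(18)=4181, f(19)=6765, f(20)=10946, f(21)=17711, f(22)=28657, f(23)=46368, f(24)=75025.

Final answer: 75025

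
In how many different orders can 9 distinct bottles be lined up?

The number of ways to arrange 9 distinct objects is 9!.

Final answer: 9! = 362880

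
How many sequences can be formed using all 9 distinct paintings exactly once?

The number of ways to arrange 9 distinct objects is 9!.

Final answer: 9! = 362880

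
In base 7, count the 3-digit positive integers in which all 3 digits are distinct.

The leading digit has 6 choices (anything but zero); the next has 6 (anything but the first), then 5, and so on, one fewer each time.
Total: 6 x 6 x 5.

Final answer: 180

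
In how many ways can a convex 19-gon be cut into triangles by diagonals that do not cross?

This is counted by the nth Catalan number C_n. Here n = 19 - 2 = 17.
C_n = C(2n,n) - C(2n,n+1), so C_{17} = C(34,17) - C(34,18) = 2333606220 - 2203961430.

Final answer: C_{17} = 129644790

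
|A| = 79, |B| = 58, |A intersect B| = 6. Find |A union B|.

|A union B| = |A| + |B| - |A intersect B| = 79 + 58 - 6.

Final answer: 131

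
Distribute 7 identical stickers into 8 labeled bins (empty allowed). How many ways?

Stars and bars: C(n+k-1, k-1) = C(14,7).

Final answer: C(14,7) = 3432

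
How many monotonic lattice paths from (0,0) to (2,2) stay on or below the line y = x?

Total monotonic paths to (2,2): C(4,2) = 6.
Reflecting each bad path at its first crossing gives a bijection with paths to (1,3): C(4,3) = 4.
Valid Dyck paths: 6 - 4.
(These counts are the Catalan numbers.)

Final answer: C_{2} = 2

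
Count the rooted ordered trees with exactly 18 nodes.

The structures are counted by the Catalan number C_n. Here n = 18 - 1 = 17.
Using C_0 = 1 and C_(k+1) = C_k x 2(2k+1)/(k+2), build up term by term: C_1=1, C_2=2, C_3=5, C_4=14, C_5=42, C_6=132, C_7=429, C_8=1430, C_9=4862, C_10=16796, C_11=58786, C_12=208012, C_13=742900, C_14=2674440, C_15=9694845, C_16=35357670, C_17=129644790.

Final answer: C_{17} = 129644790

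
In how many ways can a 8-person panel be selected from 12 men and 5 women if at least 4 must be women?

Sum over valid woman counts:
C(5,4)C(12,4) = 2475
C(5,5)C(12,3) = 220
Total: 2475 + 220.

Final answer: 2695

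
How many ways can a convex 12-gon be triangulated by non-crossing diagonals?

This is a standard Catalan-number count: the answer is C_n. Here n = 12 - 2 = 10.
C_n = C(2n,n)/(n+1), so C_{10} = C(20,10)/11 = 184756/11.

Final answer: C_{10} = 16796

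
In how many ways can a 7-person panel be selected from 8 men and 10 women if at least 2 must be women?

Sum over valid woman counts:
C(10,2)C(8,5) = 2520
C(10,3)C(8,4) = 8400
C(10,4)C(8,3) = 11760
C(10,5)C(8,2) = 7056
C(10,6)C(8,1) = 1680
C(10,7)C(8,0) = 120
Total: 2520 + 8400 + 11760 + 7056 + 1680 + 120.

Final answer: 31536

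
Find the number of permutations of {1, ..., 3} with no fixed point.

Use the recurrence D(n) = (n-1)(D(n-1) + D(n-2)) with D(0)=1, D(1)=0.
D(2) = 1 x (0 + 1) = 1
D(3) = 2 x (D(2) + D(1)) = 2 x (1 + 0)

Final answer: D(3) = 2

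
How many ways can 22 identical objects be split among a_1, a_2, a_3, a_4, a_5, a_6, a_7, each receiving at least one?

Substitute a'_i = a_i - 1 (so a'_i >= 0). Then sum a'_i = 22 - 7 = 15.
Stars and bars: C(15+7-1, 7-1) = C(21,6).

Final answer: C(21,6) = 54264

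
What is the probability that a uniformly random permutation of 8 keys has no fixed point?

Use the recurrence D(n) = (n-1)(D(n-1) + D(n-2)) with D(0)=1, D(1)=0.
Building up: D(2)=1, D(3)=2, D(4)=9, D(5)=44, D(6)=265, D(7)=1854, D(8)=14833.
Total arrangements: 8! = 40320.
Probability = D(8)/8! = 2119/5760.

Final answer: D(8)/8! = 14833/40320 = 0.367882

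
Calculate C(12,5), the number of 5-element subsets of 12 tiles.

C(12,5) = 12!/(5! x 7!).

Final answer: \binom{12}{5} = 792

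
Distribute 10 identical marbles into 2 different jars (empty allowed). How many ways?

Stars and bars: C(n+k-1, k-1) = C(11,1).

Final answer: C(11,1) = 11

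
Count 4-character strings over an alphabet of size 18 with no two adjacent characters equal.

Let g(n) count such strings. g(1) = 18, and each valid string of length n-1 extends in 17 ways (any symbol but the last), so g(n) = 17 g(n-1).
Total: g(4) = 18 x 17^3.

Final answer: 18 x 17^{3} = 88434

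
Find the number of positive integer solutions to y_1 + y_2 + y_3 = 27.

Substitute y'_i = y_i - 1 (so y'_i >= 0). Then sum y'_i = 27 - 3 = 24.
Stars and bars: C(24+3-1, 3-1) = C(26,2).

Final answer: C(26,2) = 325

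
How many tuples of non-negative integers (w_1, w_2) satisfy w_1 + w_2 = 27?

Stars and bars with 27 stars and 1 bars:
C(27+2-1, 2-1) = C(28,1).

Final answer: C(28,1) = 28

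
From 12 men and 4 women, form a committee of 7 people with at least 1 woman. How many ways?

Sum over valid woman counts:
C(4,1)C(12,6) = 3696
C(4,2)C(12,5) = 4752
C(4,3)C(12,4) = 1980
C(4,4)C(12,3) = 220
Total: 3696 + 4752 + 1980 + 220.

Final answer: 10648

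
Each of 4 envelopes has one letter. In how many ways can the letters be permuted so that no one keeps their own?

Use the recurrence D(n) = (n-1)(D(n-1) + D(n-2)) with D(0)=1, D(1)=0.
D(2) = 1 x (0 + 1) = 1
D(3) = 2 x (1 + 0) = 2
D(4) = 3 x (D(3) + D(2)) = 3 x (2 + 1)

Final answer: D(4) = 9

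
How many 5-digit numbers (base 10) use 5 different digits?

First digit: 9 (not 0). Second: 9 (not first). Third: 8, etc.
Total: 9 x 9 x 8 x 7 x 6.

Final answer: 27216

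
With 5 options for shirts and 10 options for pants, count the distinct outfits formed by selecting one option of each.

By the multiplication principle: 5 x 10.

Final answer: 50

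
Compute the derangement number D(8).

D(n) = (n-1)(D(n-1) + D(n-2)), D(0)=1, D(1)=0.
D(2) = 1 x (0 + 1) = 1
D(3) = 2 x (1 + 0) = 2
D(4) = 3 x (2 + 1) = 9
D(5) = 4 x (9 + 2) = 44
D(6) = 5 x (44 + 9) = 265
D(7) = 6 x (265 + 44) = 1854
D(8) = 7 x (D(7) + D(6)) = 7 x (1854 + 265)

Final answer: D(8) = 14833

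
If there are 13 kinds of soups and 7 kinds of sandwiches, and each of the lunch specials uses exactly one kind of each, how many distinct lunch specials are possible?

By the multiplication principle: 13 x 7.

Final answer: 91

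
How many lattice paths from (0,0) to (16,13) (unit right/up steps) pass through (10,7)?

Paths (0,0)->(10,7): C(17,7) = 19448.
Paths (10,7)->(16,13): C(12,6) = 924.
By multiplication principle: 19448 x 924.

Final answer: 17969952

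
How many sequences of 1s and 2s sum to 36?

Condition on the final move: it is a 1-step (f(n-1) ways to get there) or a 2-step (f(n-2) ways), so f(n) = f(n-1) + f(n-2), with f(1)=1, f(2)=2.
Building up term by term: f(1)=1, f(2)=2, f(3)=3, f(4)=5, f(5)=8, f(6)=13, f(7)=21, f(8)=34, f(9)=55, f(10)=89, f(11)=144, f(12)=233, f(13)=377, f(14)=610, f(15)=987, f(16)=1597, f(17)=2584, f(18)=4181, f(19)=6765, f(20)=10946, f(21)=17711, f(22)=28657, f(23)=46368, f(24)=75025, f(25)=121393, f(26)=196418, f(27)=317811, f(28)=514229, f(29)=832040, f(30)=1346269, f(31)=2178309, f(32)=3524578, f(33)=5702887, f(34)=9227465, f(35)=14930352, f(36)=24157817.

Final answer: 24157817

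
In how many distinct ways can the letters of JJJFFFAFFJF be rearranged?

Letters (A:1, F:6, J:4). Total letters: 11.
Permutations = 11!/(6! x 4!).

Final answer: 2310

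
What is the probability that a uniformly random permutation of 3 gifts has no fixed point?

Use the recurrence D(n) = (n-1)(D(n-1) + D(n-2)) with D(0)=1, D(1)=0.
Building up: D(2)=1, D(3)=2.
Total arrangements: 3! = 6.
Probability = D(3)/3! = 1/3.

Final answer: D(3)/3! = 2/6 = 0.333333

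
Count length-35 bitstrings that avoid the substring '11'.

A valid string ends in 0 (append to any length-(n-1) valid string) or in 01 (append to any length-(n-2) valid string), so a(n) = a(n-1) + a(n-2) with a(1)=2, a(2)=3.
Iterating the recurrence: a(1)=2, a(2)=3, a(3)=5, a(4)=8, a(5)=13, a(6)=21, a(7)=34, a(8)=55, a(9)=89, a(10)=144, a(11)=233, a(12)=377, a(13)=610, a(14)=987, a(15)=1597, a(16)=2584, a(17)=4181, a(18)=6765, a(19)=10946, a(20)=17711, a(21)=28657, a(22)=46368, a(23)=75025, a(24)=121393, a(25)=196418, a(26)=317811, a(27)=514229, a(28)=832040, a(29)=1346269, a(30)=2178309, a(31)=3524578, a(32)=5702887, a(33)=9227465, a(34)=14930352, a(35)=24157817.

Final answer: 24157817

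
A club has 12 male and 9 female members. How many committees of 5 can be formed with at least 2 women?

Sum over valid woman counts:
C(9,2)C(12,3) = 7920
C(9,3)C(12,2) = 5544
C(9,4)C(12,1) = 1512
C(9,5)C(12,0) = 126
Total: 7920 + 5544 + 1512 + 126.

Final answer: 15102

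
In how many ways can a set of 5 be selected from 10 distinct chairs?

C(10,5) = 10!/(5! x (10-5)!).

Final answer: C(10,5) = 252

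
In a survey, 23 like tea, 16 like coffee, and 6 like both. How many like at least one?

|A union B| = |A| + |B| - |A intersect B| = 23 + 16 - 6.

Final answer: 33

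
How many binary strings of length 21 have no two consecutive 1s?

Let a(n) count valid strings. If the last bit is 0 the prefix is any valid string of length n-1; if it is 1 the string must end in 01 with a valid prefix of length n-2. So a(n) = a(n-1) + a(n-2), a(1)=2, a(2)=3.
Computing successive values: a(1)=2, a(2)=3, a(3)=5, a(4)=8, a(5)=13, a(6)=21, a(7)=34, a(8)=55, a(9)=89, a(10)=144, a(11)=233, a(12)=377, a(13)=610, a(14)=987, a(15)=1597, a(16)=2584, a(17)=4181, a(18)=6765, a(19)=10946, a(20)=17711, a(21)=28657.

Final answer: 28657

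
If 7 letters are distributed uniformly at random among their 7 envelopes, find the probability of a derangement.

Derangements satisfy D(n) = (n-1)(D(n-1) + D(n-2)), starting from D(0)=1, D(1)=0.
Building up: D(2)=1, D(3)=2, D(4)=9, D(5)=44, D(6)=265, D(7)=1854.
Total arrangements: 7! = 5040.
Probability = D(7)/7! = 103/280.

Final answer: D(7)/7! = 1854/5040 = 0.367857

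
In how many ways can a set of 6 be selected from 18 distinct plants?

C(18,6) = 18!/(6! x (18-6)!).

Final answer: C(18,6) = 18564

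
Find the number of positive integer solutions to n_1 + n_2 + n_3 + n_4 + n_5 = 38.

Substitute n'_i = n_i - 1 (so n'_i >= 0). Then sum n'_i = 38 - 5 = 33.
Stars and bars: C(33+5-1, 5-1) = C(37,4).

Final answer: C(37,4) = 66045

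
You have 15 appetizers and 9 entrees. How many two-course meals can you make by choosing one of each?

By the multiplication principle: 15 x 9.

Final answer: 135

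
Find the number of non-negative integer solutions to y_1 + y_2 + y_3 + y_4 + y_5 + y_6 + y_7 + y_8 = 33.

Stars and bars with 33 stars and 7 bars:
C(33+8-1, 8-1) = C(40,7).

Final answer: C(40,7) = 18643560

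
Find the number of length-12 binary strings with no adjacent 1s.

Let a(n) count valid strings. If the last bit is 0 the prefix is any valid string of length n-1; if it is 1 the string must end in 01 with a valid prefix of length n-2. So a(n) = a(n-1) + a(n-2), a(1)=2, a(2)=3.
Computing successive values: a(1)=2, a(2)=3, a(3)=5, a(4)=8, a(5)=13, a(6)=21, a(7)=34, a(8)=55, a(9)=89, a(10)=144, a(11)=233, a(12)=377.

Final answer: 377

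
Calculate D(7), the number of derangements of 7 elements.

Use the recurrence D(n) = (n-1)(D(n-1) + D(n-2)) with D(0)=1, D(1)=0.
D(2) = 1 x (0 + 1) = 1
D(3) = 2 x (1 + 0) = 2
D(4) = 3 x (2 + 1) = 9
D(5) = 4 x (9 + 2) = 44
D(6) = 5 x (44 + 9) = 265
D(7) = 6 x (D(6) + D(5)) = 6 x (265 + 44)

Final answer: D(7) = 1854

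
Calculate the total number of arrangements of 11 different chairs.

The number of ways to arrange 11 distinct objects is 11!.

Final answer: 11! = 39916800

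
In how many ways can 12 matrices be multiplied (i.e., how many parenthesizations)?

The structures are counted by the Catalan number C_n. Here n = 12 - 1 = 11.
C_n = (2n)!/(n!(n+1)!), so C_{11} = 22!/(11! x 12!) = C(22,11)/12 = 705432/12.

Final answer: C_{11} = 58786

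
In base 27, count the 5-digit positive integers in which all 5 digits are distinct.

First digit: 26 (nonzero). Second: 26 (not first). Third: 25, etc.
Total: 26 x 26 x 25 x 24 x 23.

Final answer: 9328800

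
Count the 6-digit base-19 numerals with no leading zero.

Leading digit: 18 options (nonzero). Other 5 digit(s): 19 options each.
Total: 18 x 19^5.

Final answer: 44569782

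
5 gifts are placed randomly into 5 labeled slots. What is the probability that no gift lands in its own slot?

D(n) = (n-1)(D(n-1) + D(n-2)), D(0)=1, D(1)=0.
Building up: D(2)=1, D(3)=2, D(4)=9, D(5)=44.
Total arrangements: 5! = 120.
Probability = D(5)/5! = 11/30.

Final answer: D(5)/5! = 44/120 = 0.366667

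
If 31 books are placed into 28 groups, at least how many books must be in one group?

By the pigeonhole principle: ceiling(31/28).

Final answer: 2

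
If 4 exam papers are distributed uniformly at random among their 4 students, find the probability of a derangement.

D(n) = (n-1)(D(n-1) + D(n-2)), D(0)=1, D(1)=0.
Building up: D(2)=1, D(3)=2, D(4)=9.
Total arrangements: 4! = 24.
Probability = D(4)/4! = 3/8.

Final answer: D(4)/4! = 9/24 = 0.375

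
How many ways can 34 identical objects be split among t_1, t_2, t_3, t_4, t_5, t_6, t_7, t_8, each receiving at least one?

Substitute t'_i = t_i - 1 (so t'_i >= 0). Then sum t'_i = 34 - 8 = 26.
Stars and bars: C(26+8-1, 8-1) = C(33,7).

Final answer: C(33,7) = 4272048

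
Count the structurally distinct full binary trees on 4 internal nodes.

The structures are counted by the Catalan number C_n. Here n = 4.
C_n = C(2n,n)/(n+1), so C_{4} = C(8,4)/5 = 70/5.

Final answer: C_{4} = 14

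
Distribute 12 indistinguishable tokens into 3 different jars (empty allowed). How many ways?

Stars and bars: C(n+k-1, k-1) = C(14,2).

Final answer: C(14,2) = 91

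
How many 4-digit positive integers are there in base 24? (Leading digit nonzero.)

Leading digit: 23 options (nonzero). Other 3 digit(s): 24 options each.
Total: 23 x 24^3.

Final answer: 317952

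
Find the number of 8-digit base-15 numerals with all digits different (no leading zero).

The leading digit has 14 choices (anything but zero); the next has 14 (anything but the first), then 13, and so on, one fewer each time.
Total: 14 x 14 x 13 x 12 x 11 x 10 x 9 x 8.

Final answer: 242161920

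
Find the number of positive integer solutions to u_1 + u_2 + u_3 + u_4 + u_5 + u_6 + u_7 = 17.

Substitute u'_i = u_i - 1 (so u'_i >= 0). Then sum u'_i = 17 - 7 = 10.
Stars and bars: C(10+7-1, 7-1) = C(16,6).

Final answer: C(16,6) = 8008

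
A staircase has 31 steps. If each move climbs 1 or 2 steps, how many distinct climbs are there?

Condition on the final move: it is a 1-step (f(n-1) ways to get there) or a 2-step (f(n-2) ways), so f(n) = f(n-1) + f(n-2), with f(1)=1, f(2)=2.
Building up term by term: f(1)=1, f(2)=2, f(3)=3, f(4)=5, f(5)=8, f(6)=13, f(7)=21, f(8)=34, f(9)=55, f(10)=89, f(11)=144, f(12)=233, f(13)=377, f(14)=610, f(15)=987, f(16)=1597, f(17)=2584, f(18)=4181, f(19)=6765, f(20)=10946, f(21)=17711, f(22)=28657, f(23)=46368, f(24)=75025, f(25)=121393, f(26)=196418, f(27)=317811, f(28)=514229, f(29)=832040, f(30)=1346269, f(31)=2178309.

Final answer: 2178309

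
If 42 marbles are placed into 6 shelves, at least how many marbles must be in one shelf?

By the pigeonhole principle: ceiling(42/6).

Final answer: 7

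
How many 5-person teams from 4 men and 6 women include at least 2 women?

Sum over valid woman counts:
C(6,2)C(4,3) = 60
C(6,3)C(4,2) = 120
C(6,4)C(4,1) = 60
C(6,5)C(4,0) = 6
Total: 60 + 120 + 60 + 6.

Final answer: 246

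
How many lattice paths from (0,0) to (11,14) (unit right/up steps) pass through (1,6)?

Paths (0,0)->(1,6): C(7,6) = 7.
Paths (1,6)->(11,14): C(18,8) = 43758.
By multiplication principle: 7 x 43758.

Final answer: 306306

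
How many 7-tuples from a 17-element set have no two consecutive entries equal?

Let g(n) count such strings. g(1) = 17, and each valid string of length n-1 extends in 16 ways (any symbol but the last), so g(n) = 16 g(n-1).
Total: g(7) = 17 x 16^6.

Final answer: 17 x 16^{6} = 285212672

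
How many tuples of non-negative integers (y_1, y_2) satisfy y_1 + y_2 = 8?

Stars and bars with 8 stars and 1 bars:
C(8+2-1, 2-1) = C(9,1).

Final answer: C(9,1) = 9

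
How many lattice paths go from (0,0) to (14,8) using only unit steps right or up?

Each path has 14 right steps and 8 up steps in some order (22 steps total).
Choose which 8 of the 22 steps are up: C(22,8).

Final answer: C(22,8) = 319770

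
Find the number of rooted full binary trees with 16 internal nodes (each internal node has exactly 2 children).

This is counted by the nth Catalan number C_n. Here n = 16.
C_n = C(2n,n) - C(2n,n+1), so C_{16} = C(32,16) - C(32,17) = 601080390 - 565722720.

Final answer: C_{16} = 35357670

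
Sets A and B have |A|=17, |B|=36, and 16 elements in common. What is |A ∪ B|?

|A union B| = |A| + |B| - |A intersect B| = 17 + 36 - 16.

Final answer: 37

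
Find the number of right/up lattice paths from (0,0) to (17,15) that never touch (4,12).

Total paths to (17,15): C(32,15) = 565722720.
Paths through (4,12): C(16,12) x C(16,3) = 1019200.
Avoiding (4,12): 565722720 - 1019200.

Final answer: 564703520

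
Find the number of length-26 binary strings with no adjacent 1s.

Classify by the final bit: ...0 gives a(n-1) strings, ...01 gives a(n-2) strings. Thus a(n) = a(n-1) + a(n-2) with a(1)=2, a(2)=3.
Iterating the recurrence: a(1)=2, a(2)=3, a(3)=5, a(4)=8, a(5)=13, a(6)=21, a(7)=34, a(8)=55, a(9)=89, a(10)=144, a(11)=233, a(12)=377, a(13)=610, a(14)=987, a(15)=1597, a(16)=2584, a(17)=4181, a(18)=6765, a(19)=10946, a(20)=17711, a(21)=28657, a(22)=46368, a(23)=75025, a(24)=121393, a(25)=196418, a(26)=317811.

Final answer: 317811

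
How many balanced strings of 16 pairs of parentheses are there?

This is a standard Catalan-number count: the answer is C_n. Here n = 16 (pairs).
C_n = C(2n,n) - C(2n,n+1), so C_{16} = C(32,16) - C(32,17) = 601080390 - 565722720.

Final answer: C_{16} = 35357670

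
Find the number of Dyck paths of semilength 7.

Total monotonic paths to (7,7): C(14,7) = 3432.
Paths that cross above y=x (reflection bijection): C(14,8) = 3003.
Valid Dyck paths: 3432 - 3003.
(This is the Catalan number C_{7}.)

Final answer: C_{7} = 429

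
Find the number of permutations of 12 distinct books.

The number of ways to arrange 12 distinct objects is 12!.

Final answer: 12! = 479001600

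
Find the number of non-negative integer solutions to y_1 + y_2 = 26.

Stars and bars with 26 stars and 1 bars:
C(26+2-1, 2-1) = C(27,1).

Final answer: C(27,1) = 27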